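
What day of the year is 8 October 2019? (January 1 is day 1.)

Days in months before October: 31 + 28 + 31 + 30 + 31 + 30 + 31 + 31 + 30 = 273.
Plus 8 days into October → day 281.

281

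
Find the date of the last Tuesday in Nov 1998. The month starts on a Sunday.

Nov 1998 begins on a Sunday, so the first Tuesday is Nov 3 (2 days later).
Nov 1998 has 30 days. Adding weeks: 3, 10, 17, 24 — the last one ≤ 30 is the 24th.

Nov 24, 1998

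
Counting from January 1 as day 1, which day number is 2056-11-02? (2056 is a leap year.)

Days in months before November: 31 + 29 + 31 + 30 + 31 + 30 + 31 + 31 + 30 + 31 = 305.
Plus 2 days into November → day 307.

307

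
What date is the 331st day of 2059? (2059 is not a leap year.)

November 27, 2059

January has 31 days (331 − 31 = 300 remain).
February has 28 days (300 − 28 = 272 remain).
March has 31 days (272 − 31 = 241 remain).
April has 30 days (241 − 30 = 211 remain).
May has 31 days (211 − 31 = 180 remain).
June has 30 days (180 − 30 = 150 remain).
July has 31 days (150 − 31 = 119 remain).
August has 31 days (119 − 31 = 88 remain).
September has 30 days (88 − 30 = 58 remain).
October has 31 days (58 − 31 = 27 remain).
27 into November → November 27.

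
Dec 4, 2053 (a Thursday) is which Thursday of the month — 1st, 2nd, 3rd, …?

1st

Day 4 falls in week ⌈4/7⌉ of the month.
Days 1–7 hold the 1st Thursday, 8–14 the 2nd, 15–21 the 3rd, 22–28 the 4th, 29–31 the 5th.
4 is in the range for the 1st.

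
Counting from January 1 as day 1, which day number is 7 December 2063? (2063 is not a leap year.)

341

Days in months before December: 31 + 28 + 31 + 30 + 31 + 30 + 31 + 31 + 30 + 31 + 30 = 334.
Plus 7 days into December → day 341.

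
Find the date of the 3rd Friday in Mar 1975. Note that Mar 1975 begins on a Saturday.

Mar 1975 begins on a Saturday, so the first Friday is Mar 7 (6 days later).
The 3rd Friday is 2 weeks later: 7 + 14 = 21.

Mar 21, 1975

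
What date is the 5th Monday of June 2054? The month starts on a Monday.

2054-06-29

June 2054 begins on a Monday, so the first Monday is June 1.
The 5th Monday is 4 weeks later: 1 + 28 = 29.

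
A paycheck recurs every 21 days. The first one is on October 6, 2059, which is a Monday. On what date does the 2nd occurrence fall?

October 27, 2059

The 2nd occurrence is 1 interval after the first: 1 × 21 = 21 days after October 6, 2059.
21 days later is October 27, 2059.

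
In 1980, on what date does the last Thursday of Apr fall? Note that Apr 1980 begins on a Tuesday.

Apr 1980 begins on a Tuesday, so the first Thursday is Apr 3 (2 days later).
Apr 1980 has 30 days. Adding weeks: 3, 10, 17, 24 — the last one ≤ 30 is the 24th.

Apr 24, 1980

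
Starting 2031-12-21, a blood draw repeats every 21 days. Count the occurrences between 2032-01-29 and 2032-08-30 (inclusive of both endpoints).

11

Occurrences land 21·i days after 2031-12-21 for i = 0, 1, 2, …
2032-01-29 is 39 days after the start; 39 ÷ 21 = 1 remainder 18; since the remainder is 18, round up to i = 2. First occurrence in the window: #3 on 2032-02-01 (2×21 = 42 days in).
2032-08-30 is 253 days after the start; 253 ÷ 21 = 12 remainder 1. Last occurrence in the window: #13 on 2032-08-29.
Occurrences #3 through #13: 11 in total.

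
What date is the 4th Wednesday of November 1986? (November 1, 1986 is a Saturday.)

26 November 1986

November 1986 begins on a Saturday, so the first Wednesday is November 5 (4 days later).
The 4th Wednesday is 3 weeks later: 5 + 21 = 26.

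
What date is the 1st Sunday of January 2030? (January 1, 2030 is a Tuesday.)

January 6, 2030

January 2030 begins on a Tuesday, so the first Sunday is January 6 (5 days later).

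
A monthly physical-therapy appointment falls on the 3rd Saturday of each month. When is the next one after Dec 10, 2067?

Dec 2067 starts on a Thursday; its first Saturday is the 3rd, so the 3rd Saturday is the 17th — Dec 17, 2067.
Dec 17, 2067 is after Dec 10, 2067, so that is the next one.

Dec 17, 2067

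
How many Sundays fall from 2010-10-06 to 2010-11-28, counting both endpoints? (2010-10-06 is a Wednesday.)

8

2010-10-06 is a Wednesday; the first Sunday on or after it is 2010-10-10 (4 days later).
From 2010-10-10 to 2010-11-28: 21 + 28 = 49 days (rest of October, November).
49 ÷ 7 = 7 full weeks with remainder 0, so 7 more Sundays after the first → 8.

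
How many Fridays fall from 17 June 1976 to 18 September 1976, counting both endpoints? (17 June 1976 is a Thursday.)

14

17 June 1976 is a Thursday; the first Friday on or after it is 18 June 1976 (1 day later).
From 18 June 1976 to 18 September 1976: 12 + 31 + 31 + 18 = 92 days (rest of June, July, August, September).
92 ÷ 7 = 13 full weeks with remainder 1, so 13 more Fridays after the first → 14.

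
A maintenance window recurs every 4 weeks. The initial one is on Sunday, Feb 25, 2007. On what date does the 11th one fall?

The 11th occurrence is 10 intervals after the first: 10 × 28 = 280 days after Feb 25, 2007.
Feb has 28 days — 3 days to the end of Feb leaves 277.
Mar has 31 days (246 left).
Apr has 30 days (216 left).
May has 31 days (185 left).
Jun has 30 days (155 left).
Jul has 31 days (124 left).
Aug has 31 days (93 left).
Sep has 30 days (63 left).
Oct has 31 days (32 left).
Nov has 30 days (2 left).
2 days into Dec → Dec 2, 2007.

Dec 2, 2007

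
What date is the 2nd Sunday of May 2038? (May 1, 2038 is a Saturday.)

May 2038 begins on a Saturday, so the first Sunday is May 2 (1 day later).
The 2nd Sunday is 1 weeks later: 2 + 7 = 9.

2038-05-09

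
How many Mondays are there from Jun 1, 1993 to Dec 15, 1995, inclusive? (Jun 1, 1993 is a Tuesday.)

Jun 1, 1993 is a Tuesday; the first Monday on or after it is Jun 7, 1993 (6 days later).
From Jun 7, 1993 to Dec 15, 1995: 207 + 365 + 349 = 921 days (rest of 1993, 1994, to Dec 15, 1995 in 1995).
921 ÷ 7 = 131 full weeks with remainder 4, so 131 more Mondays after the first → 132.

132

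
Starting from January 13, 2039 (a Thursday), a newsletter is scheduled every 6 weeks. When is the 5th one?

June 30, 2039

The 5th occurrence is 4 intervals after the first: 4 × 42 = 168 days after January 13, 2039.
January has 31 days — 18 days to the end of January leaves 150.
February has 28 days (122 left).
March has 31 days (91 left).
April has 30 days (61 left).
May has 31 days (30 left).
30 days into June → June 30, 2039.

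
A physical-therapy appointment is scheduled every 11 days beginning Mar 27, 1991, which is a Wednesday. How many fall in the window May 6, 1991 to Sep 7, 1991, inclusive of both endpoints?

11

Occurrences land 11·i days after Mar 27, 1991 for i = 0, 1, 2, …
May 6, 1991 is 40 days after the start; 40 ÷ 11 = 3 remainder 7; since the remainder is 7, round up to i = 4. First occurrence in the window: #5 on May 10, 1991 (4×11 = 44 days in).
Sep 7, 1991 is 164 days after the start; 164 ÷ 11 = 14 remainder 10. Last occurrence in the window: #15 on Aug 28, 1991.
Occurrences #5 through #15: 11 in total.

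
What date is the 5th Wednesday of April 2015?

April 29, 2015

The first Wednesday of April 2015 is April 1.
The 5th Wednesday is 4 weeks later: 1 + 28 = 29.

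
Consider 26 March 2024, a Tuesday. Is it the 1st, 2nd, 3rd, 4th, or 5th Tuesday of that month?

Day 26 falls in week ⌈26/7⌉ of the month.
Days 1–7 hold the 1st Tuesday, 8–14 the 2nd, 15–21 the 3rd, 22–28 the 4th, 29–31 the 5th.
26 is in the range for the 4th.

4th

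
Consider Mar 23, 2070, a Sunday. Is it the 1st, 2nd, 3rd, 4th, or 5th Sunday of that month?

4th

Day 23 falls in week ⌈23/7⌉ of the month.
Days 1–7 hold the 1st Sunday, 8–14 the 2nd, 15–21 the 3rd, 22–28 the 4th, 29–31 the 5th.
23 is in the range for the 4th.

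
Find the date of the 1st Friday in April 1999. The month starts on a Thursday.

April 1999 begins on a Thursday, so the first Friday is April 2 (1 day later).

2 April 1999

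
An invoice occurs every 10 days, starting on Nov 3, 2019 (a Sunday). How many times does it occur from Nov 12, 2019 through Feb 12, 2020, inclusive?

Occurrences land 10·i days after Nov 3, 2019 for i = 0, 1, 2, …
Nov 12, 2019 is 9 days after the start; 9 ÷ 10 = 0 remainder 9; since the remainder is 9, round up to i = 1. First occurrence in the window: #2 on Nov 13, 2019 (1×10 = 10 days in).
Feb 12, 2020 is 101 days after the start; 101 ÷ 10 = 10 remainder 1. Last occurrence in the window: #11 on Feb 11, 2020.
Occurrences #2 through #11: 10 in total.

10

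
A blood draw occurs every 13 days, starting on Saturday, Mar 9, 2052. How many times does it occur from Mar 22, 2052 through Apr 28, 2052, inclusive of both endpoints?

Occurrences land 13·i days after Mar 9, 2052 for i = 0, 1, 2, …
Mar 22, 2052 is 13 days after the start; 13 ÷ 13 = 1 remainder 0. First occurrence in the window: #2 on Mar 22, 2052 (1×13 = 13 days in).
Apr 28, 2052 is 50 days after the start; 50 ÷ 13 = 3 remainder 11. Last occurrence in the window: #4 on Apr 17, 2052.
Occurrences #2 through #4: 3 in total.

3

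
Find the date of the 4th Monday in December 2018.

The first Monday of December 2018 is December 3.
The 4th Monday is 3 weeks later: 3 + 21 = 24.

December 24, 2018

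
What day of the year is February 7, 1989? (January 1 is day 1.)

Days in months before February: 31 = 31.
Plus 7 days into February → day 38.

38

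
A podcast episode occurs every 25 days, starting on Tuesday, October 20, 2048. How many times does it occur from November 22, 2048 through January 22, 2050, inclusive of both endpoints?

Occurrences land 25·i days after October 20, 2048 for i = 0, 1, 2, …
November 22, 2048 is 33 days after the start; 33 ÷ 25 = 1 remainder 8; since the remainder is 8, round up to i = 2. First occurrence in the window: #3 on December 9, 2048 (2×25 = 50 days in).
January 22, 2050 is 459 days after the start; 459 ÷ 25 = 18 remainder 9. Last occurrence in the window: #19 on January 13, 2050.
Occurrences #3 through #19: 17 in total.

17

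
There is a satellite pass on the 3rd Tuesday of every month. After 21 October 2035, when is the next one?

20 November 2035

October 2035 starts on a Monday; its first Tuesday is the 2nd, so the 3rd Tuesday is the 16th — 16 October 2035.
That is not after 21 October 2035, so look at November 2035.
November 2035 starts on a Thursday; its first Tuesday is the 6th, so the 3rd Tuesday is the 20th — 20 November 2035.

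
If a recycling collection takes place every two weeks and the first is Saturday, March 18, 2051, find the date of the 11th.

The 11th occurrence is 10 intervals after the first: 10 × 14 = 140 days after March 18, 2051.
March has 31 days — 13 days to the end of March leaves 127.
April has 30 days (97 left).
May has 31 days (66 left).
June has 30 days (36 left).
July has 31 days (5 left).
5 days into August → August 5, 2051.

August 5, 2051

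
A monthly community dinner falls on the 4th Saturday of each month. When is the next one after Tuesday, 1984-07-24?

1984-07-28

July 1984 starts on a Sunday; its first Saturday is the 7th, so the 4th Saturday is the 28th — 1984-07-28.
1984-07-28 is after 1984-07-24, so that is the next one.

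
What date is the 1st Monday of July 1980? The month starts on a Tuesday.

July 1980 begins on a Tuesday, so the first Monday is July 7 (6 days later).

1980-07-07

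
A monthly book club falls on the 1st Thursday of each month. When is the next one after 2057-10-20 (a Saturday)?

2057-11-01

October 2057 starts on a Monday, so its 1st Thursday is 2057-10-04 (3 days in).
That is not after 2057-10-20, so look at November 2057.
November 2057 starts on a Thursday, so its 1st Thursday is 2057-11-01.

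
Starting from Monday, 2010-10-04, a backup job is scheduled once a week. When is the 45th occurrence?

The 45th occurrence is 44 intervals after the first: 44 × 7 = 308 days after 2010-10-04.
October has 31 days — 27 days to the end of October leaves 281.
November has 30 days (251 left).
December has 31 days (220 left).
January has 31 days (189 left).
February has 28 days (161 left).
March has 31 days (130 left).
April has 30 days (100 left).
May has 31 days (69 left).
June has 30 days (39 left).
July has 31 days (8 left).
8 days into August → 2011-08-08.

2011-08-08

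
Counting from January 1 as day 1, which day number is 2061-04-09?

99

Days in months before April: 31 + 28 + 31 = 90.
Plus 9 days into April → day 99.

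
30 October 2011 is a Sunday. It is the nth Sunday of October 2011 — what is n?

5th

Day 30 falls in week ⌈30/7⌉ of the month.
Days 1–7 hold the 1st Sunday, 8–14 the 2nd, 15–21 the 3rd, 22–28 the 4th, 29–31 the 5th.
30 is in the range for the 5th.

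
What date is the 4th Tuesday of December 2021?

The first Tuesday of December 2021 is December 7.
The 4th Tuesday is 3 weeks later: 7 + 21 = 28.

28 December 2021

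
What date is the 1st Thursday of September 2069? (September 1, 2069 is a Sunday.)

September 5, 2069

September 2069 begins on a Sunday, so the first Thursday is September 5 (4 days later).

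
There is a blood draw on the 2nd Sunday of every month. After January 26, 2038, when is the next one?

February 14, 2038

January 2038 starts on a Friday; its first Sunday is the 3rd, so the 2nd Sunday is the 10th — January 10, 2038.
That is not after January 26, 2038, so look at February 2038.
February 2038 starts on a Monday; its first Sunday is the 7th, so the 2nd Sunday is the 14th — February 14, 2038.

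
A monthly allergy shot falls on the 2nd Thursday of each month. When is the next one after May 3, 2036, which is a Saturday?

May 2036 starts on a Thursday; its first Thursday is the 1st, so the 2nd Thursday is the 8th — May 8, 2036.
May 8, 2036 is after May 3, 2036, so that is the next one.

May 8, 2036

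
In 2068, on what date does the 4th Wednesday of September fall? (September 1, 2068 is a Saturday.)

September 26, 2068

September 2068 begins on a Saturday, so the first Wednesday is September 5 (4 days later).
The 4th Wednesday is 3 weeks later: 5 + 21 = 26.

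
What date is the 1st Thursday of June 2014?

June 2014 begins on a Sunday, so the first Thursday is June 5 (4 days later).

5 June 2014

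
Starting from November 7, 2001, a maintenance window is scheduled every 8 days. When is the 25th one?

The 25th occurrence is 24 intervals after the first: 24 × 8 = 192 days after November 7, 2001.
November has 30 days — 23 days to the end of November leaves 169.
December has 31 days (138 left).
January has 31 days (107 left).
February has 28 days (79 left).
March has 31 days (48 left).
April has 30 days (18 left).
18 days into May → May 18, 2002.

May 18, 2002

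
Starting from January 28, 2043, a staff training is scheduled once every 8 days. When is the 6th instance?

The 6th occurrence is 5 intervals after the first: 5 × 8 = 40 days after January 28, 2043.
January has 31 days — 3 days to the end of January leaves 37.
February has 28 days (9 left).
9 days into March → March 9, 2043.

March 9, 2043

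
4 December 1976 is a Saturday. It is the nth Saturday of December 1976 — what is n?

1st

Day 4 falls in week ⌈4/7⌉ of the month.
Days 1–7 hold the 1st Saturday, 8–14 the 2nd, 15–21 the 3rd, 22–28 the 4th, 29–31 the 5th.
4 is in the range for the 1st.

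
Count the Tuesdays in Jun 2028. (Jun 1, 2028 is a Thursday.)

Jun 1, 2028 is a Thursday; the first Tuesday on or after it is Jun 6, 2028 (5 days later).
From Jun 6, 2028 to Jun 30, 2028 is 30 − 6 = 24 days.
24 ÷ 7 = 3 full weeks with remainder 3, so 3 more Tuesdays after the first → 4.

4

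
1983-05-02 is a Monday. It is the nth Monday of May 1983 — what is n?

Day 2 falls in week ⌈2/7⌉ of the month.
Days 1–7 hold the 1st Monday, 8–14 the 2nd, 15–21 the 3rd, 22–28 the 4th, 29–31 the 5th.
2 is in the range for the 1st.

1st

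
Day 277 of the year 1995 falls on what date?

January has 31 days (277 − 31 = 246 remain).
February has 28 days (246 − 28 = 218 remain).
March has 31 days (218 − 31 = 187 remain).
April has 30 days (187 − 30 = 157 remain).
May has 31 days (157 − 31 = 126 remain).
June has 30 days (126 − 30 = 96 remain).
July has 31 days (96 − 31 = 65 remain).
August has 31 days (65 − 31 = 34 remain).
September has 30 days (34 − 30 = 4 remain).
4 into October → October 4.

4 October 1995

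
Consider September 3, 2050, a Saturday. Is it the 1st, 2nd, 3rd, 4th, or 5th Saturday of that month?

Day 3 falls in week ⌈3/7⌉ of the month.
Days 1–7 hold the 1st Saturday, 8–14 the 2nd, 15–21 the 3rd, 22–28 the 4th, 29–31 the 5th.
3 is in the range for the 1st.

1st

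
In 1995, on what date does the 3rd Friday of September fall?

1995-09-15

September 1995 begins on a Friday, so the first Friday is September 1.
The 3rd Friday is 2 weeks later: 1 + 14 = 15.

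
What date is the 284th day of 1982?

Oct 11, 1982

Jan has 31 days (284 − 31 = 253 remain).
Feb has 28 days (253 − 28 = 225 remain).
Mar has 31 days (225 − 31 = 194 remain).
Apr has 30 days (194 − 30 = 164 remain).
May has 31 days (164 − 31 = 133 remain).
Jun has 30 days (133 − 30 = 103 remain).
Jul has 31 days (103 − 31 = 72 remain).
Aug has 31 days (72 − 31 = 41 remain).
Sep has 30 days (41 − 30 = 11 remain).
11 into Oct → Oct 11.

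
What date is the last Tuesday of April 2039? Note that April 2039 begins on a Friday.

April 2039 begins on a Friday, so the first Tuesday is April 5 (4 days later).
April 2039 has 30 days. Adding weeks: 5, 12, 19, 26 — the last one ≤ 30 is the 26th.

26 April 2039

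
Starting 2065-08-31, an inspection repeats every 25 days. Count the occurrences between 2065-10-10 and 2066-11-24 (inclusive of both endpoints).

17

Occurrences land 25·i days after 2065-08-31 for i = 0, 1, 2, …
2065-10-10 is 40 days after the start; 40 ÷ 25 = 1 remainder 15; since the remainder is 15, round up to i = 2. First occurrence in the window: #3 on 2065-10-20 (2×25 = 50 days in).
2066-11-24 is 450 days after the start; 450 ÷ 25 = 18 remainder 0. Last occurrence in the window: #19 on 2066-11-24.
Occurrences #3 through #19: 17 in total.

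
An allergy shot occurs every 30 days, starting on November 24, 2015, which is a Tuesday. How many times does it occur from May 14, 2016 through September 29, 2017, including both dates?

17

Occurrences land 30·i days after November 24, 2015 for i = 0, 1, 2, …
May 14, 2016 is 172 days after the start; 172 ÷ 30 = 5 remainder 22; since the remainder is 22, round up to i = 6. First occurrence in the window: #7 on May 22, 2016 (6×30 = 180 days in).
September 29, 2017 is 675 days after the start; 675 ÷ 30 = 22 remainder 15. Last occurrence in the window: #23 on September 14, 2017.
Occurrences #7 through #23: 17 in total.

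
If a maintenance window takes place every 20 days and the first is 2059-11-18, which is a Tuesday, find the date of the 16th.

The 16th occurrence is 15 intervals after the first: 15 × 20 = 300 days after 2059-11-18.
November has 30 days — 12 days to the end of November leaves 288.
December has 31 days (257 left).
January has 31 days (226 left).
February has 29 days (197 left).
March has 31 days (166 left).
April has 30 days (136 left).
May has 31 days (105 left).
June has 30 days (75 left).
July has 31 days (44 left).
August has 31 days (13 left).
13 days into September → 2060-09-13.

2060-09-13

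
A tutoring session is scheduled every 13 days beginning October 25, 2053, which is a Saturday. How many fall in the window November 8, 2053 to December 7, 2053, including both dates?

2

Occurrences land 13·i days after October 25, 2053 for i = 0, 1, 2, …
November 8, 2053 is 14 days after the start; 14 ÷ 13 = 1 remainder 1; since the remainder is 1, round up to i = 2. First occurrence in the window: #3 on November 20, 2053 (2×13 = 26 days in).
December 7, 2053 is 43 days after the start; 43 ÷ 13 = 3 remainder 4. Last occurrence in the window: #4 on December 3, 2053.
Occurrences #3 through #4: 2 in total.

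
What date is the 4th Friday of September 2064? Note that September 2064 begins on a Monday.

September 26, 2064

September 2064 begins on a Monday, so the first Friday is September 5 (4 days later).
The 4th Friday is 3 weeks later: 5 + 21 = 26.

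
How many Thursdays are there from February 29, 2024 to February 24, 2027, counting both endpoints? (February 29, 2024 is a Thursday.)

February 29, 2024 is a Thursday; the first Thursday on or after it is February 29, 2024.
From February 29, 2024 to February 24, 2027: 306 + 365 + 365 + 55 = 1091 days (rest of 2024, 2025, 2026, to February 24, 2027 in 2027).
1091 ÷ 7 = 155 full weeks with remainder 6, so 155 more Thursdays after the first → 156.

156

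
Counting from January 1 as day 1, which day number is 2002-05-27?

Days in months before May: 31 + 28 + 31 + 30 = 120.
Plus 27 days into May → day 147.

147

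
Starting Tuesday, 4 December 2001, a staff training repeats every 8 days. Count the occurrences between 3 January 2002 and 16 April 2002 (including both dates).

13

Occurrences land 8·i days after 4 December 2001 for i = 0, 1, 2, …
3 January 2002 is 30 days after the start; 30 ÷ 8 = 3 remainder 6; since the remainder is 6, round up to i = 4. First occurrence in the window: #5 on 5 January 2002 (4×8 = 32 days in).
16 April 2002 is 133 days after the start; 133 ÷ 8 = 16 remainder 5. Last occurrence in the window: #17 on 11 April 2002.
Occurrences #5 through #17: 13 in total.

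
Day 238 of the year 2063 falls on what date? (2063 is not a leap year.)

January has 31 days (238 − 31 = 207 remain).
February has 28 days (207 − 28 = 179 remain).
March has 31 days (179 − 31 = 148 remain).
April has 30 days (148 − 30 = 118 remain).
May has 31 days (118 − 31 = 87 remain).
June has 30 days (87 − 30 = 57 remain).
July has 31 days (57 − 31 = 26 remain).
26 into August → August 26.

August 26, 2063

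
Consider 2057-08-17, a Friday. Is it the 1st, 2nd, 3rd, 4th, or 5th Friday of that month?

3rd

Day 17 falls in week ⌈17/7⌉ of the month.
Days 1–7 hold the 1st Friday, 8–14 the 2nd, 15–21 the 3rd, 22–28 the 4th, 29–31 the 5th.
17 is in the range for the 3rd.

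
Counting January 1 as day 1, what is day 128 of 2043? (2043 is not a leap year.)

May 8, 2043

Jan has 31 days (128 − 31 = 97 remain).
Feb has 28 days (97 − 28 = 69 remain).
Mar has 31 days (69 − 31 = 38 remain).
Apr has 30 days (38 − 30 = 8 remain).
8 into May → May 8.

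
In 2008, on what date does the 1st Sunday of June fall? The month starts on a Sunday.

June 2008 begins on a Sunday, so the first Sunday is June 1.

2008-06-01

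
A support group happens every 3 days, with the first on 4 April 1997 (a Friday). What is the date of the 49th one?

The 49th occurrence is 48 intervals after the first: 48 × 3 = 144 days after 4 April 1997.
April has 30 days — 26 days to the end of April leaves 118.
May has 31 days (87 left).
June has 30 days (57 left).
July has 31 days (26 left).
26 days into August → 26 August 1997.

26 August 1997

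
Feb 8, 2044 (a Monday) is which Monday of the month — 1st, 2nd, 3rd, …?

Day 8 falls in week ⌈8/7⌉ of the month.
Days 1–7 hold the 1st Monday, 8–14 the 2nd, 15–21 the 3rd, 22–28 the 4th, 29–31 the 5th.
8 is in the range for the 2nd.

2nd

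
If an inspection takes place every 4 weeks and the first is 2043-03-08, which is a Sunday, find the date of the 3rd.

The 3rd occurrence is 2 intervals after the first: 2 × 28 = 56 days after 2043-03-08.
March has 31 days — 23 days to the end of March leaves 33.
April has 30 days (3 left).
3 days into May → 2043-05-03.

2043-05-03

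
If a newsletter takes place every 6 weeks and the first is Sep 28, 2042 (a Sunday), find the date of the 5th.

Mar 15, 2043

The 5th occurrence is 4 intervals after the first: 4 × 42 = 168 days after Sep 28, 2042.
Sep has 30 days — 2 days to the end of Sep leaves 166.
Oct has 31 days (135 left).
Nov has 30 days (105 left).
Dec has 31 days (74 left).
Jan has 31 days (43 left).
Feb has 28 days (15 left).
15 days into Mar → Mar 15, 2043.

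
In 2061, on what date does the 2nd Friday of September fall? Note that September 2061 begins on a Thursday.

September 2061 begins on a Thursday, so the first Friday is September 2 (1 day later).
The 2nd Friday is 1 weeks later: 2 + 7 = 9.

9 September 2061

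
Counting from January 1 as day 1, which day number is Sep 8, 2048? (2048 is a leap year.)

252

Days in months before Sep: 31 + 29 + 31 + 30 + 31 + 30 + 31 + 31 = 244.
Plus 8 days into Sep → day 252.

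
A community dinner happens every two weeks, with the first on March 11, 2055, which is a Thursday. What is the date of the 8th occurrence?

June 17, 2055

The 8th occurrence is 7 intervals after the first: 7 × 14 = 98 days after March 11, 2055.
March has 31 days — 20 days to the end of March leaves 78.
April has 30 days (48 left).
May has 31 days (17 left).
17 days into June → June 17, 2055.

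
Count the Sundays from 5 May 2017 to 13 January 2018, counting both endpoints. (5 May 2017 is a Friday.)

36

5 May 2017 is a Friday; the first Sunday on or after it is 7 May 2017 (2 days later).
From 7 May 2017 to 13 January 2018: 24 + 30 + 31 + 31 + 30 + 31 + 30 + 31 + 13 = 251 days (rest of May, June, July, August, September, October, November, December, January).
251 ÷ 7 = 35 full weeks with remainder 6, so 35 more Sundays after the first → 36.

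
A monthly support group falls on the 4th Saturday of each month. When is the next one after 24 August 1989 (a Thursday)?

August 1989 starts on a Tuesday; its first Saturday is the 5th, so the 4th Saturday is the 26th — 26 August 1989.
26 August 1989 is after 24 August 1989, so that is the next one.

26 August 1989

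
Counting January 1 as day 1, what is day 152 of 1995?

January has 31 days (152 − 31 = 121 remain).
February has 28 days (121 − 28 = 93 remain).
March has 31 days (93 − 31 = 62 remain).
April has 30 days (62 − 30 = 32 remain).
May has 31 days (32 − 31 = 1 remain).
1 into June → June 1.

1995-06-01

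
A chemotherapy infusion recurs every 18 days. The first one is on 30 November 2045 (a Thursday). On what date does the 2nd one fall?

18 December 2045

The 2nd occurrence is 1 interval after the first: 1 × 18 = 18 days after 30 November 2045.
November has 30 days — 0 days to the end of November leaves 18.
18 days into December → 18 December 2045.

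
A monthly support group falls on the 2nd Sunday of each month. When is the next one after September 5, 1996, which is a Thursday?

September 8, 1996

September 1996 starts on a Sunday; its first Sunday is the 1st, so the 2nd Sunday is the 8th — September 8, 1996.
September 8, 1996 is after September 5, 1996, so that is the next one.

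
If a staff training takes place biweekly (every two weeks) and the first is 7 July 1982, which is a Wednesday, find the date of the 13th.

The 13th occurrence is 12 intervals after the first: 12 × 14 = 168 days after 7 July 1982.
July has 31 days — 24 days to the end of July leaves 144.
August has 31 days (113 left).
September has 30 days (83 left).
October has 31 days (52 left).
November has 30 days (22 left).
22 days into December → 22 December 1982.

22 December 1982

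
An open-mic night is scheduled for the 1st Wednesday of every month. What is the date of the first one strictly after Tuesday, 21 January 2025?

January 2025 starts on a Wednesday, so its 1st Wednesday is 1 January 2025.
That is not after 21 January 2025, so look at February 2025.
February 2025 starts on a Saturday, so its 1st Wednesday is 5 February 2025 (4 days in).

5 February 2025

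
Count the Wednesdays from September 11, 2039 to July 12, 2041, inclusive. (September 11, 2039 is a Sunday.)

September 11, 2039 is a Sunday; the first Wednesday on or after it is September 14, 2039 (3 days later).
From September 14, 2039 to July 12, 2041: 108 + 366 + 193 = 667 days (rest of 2039, 2040, to July 12, 2041 in 2041).
667 ÷ 7 = 95 full weeks with remainder 2, so 95 more Wednesdays after the first → 96.

96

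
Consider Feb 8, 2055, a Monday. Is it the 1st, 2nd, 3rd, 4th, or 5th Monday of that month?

2nd

Day 8 falls in week ⌈8/7⌉ of the month.
Days 1–7 hold the 1st Monday, 8–14 the 2nd, 15–21 the 3rd, 22–28 the 4th, 29–31 the 5th.
8 is in the range for the 2nd.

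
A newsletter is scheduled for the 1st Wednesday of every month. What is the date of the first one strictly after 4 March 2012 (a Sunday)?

7 March 2012

March 2012 starts on a Thursday, so its 1st Wednesday is 7 March 2012 (6 days in).
7 March 2012 is after 4 March 2012, so that is the next one.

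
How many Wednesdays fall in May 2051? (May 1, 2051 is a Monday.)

5

May 1, 2051 is a Monday; the first Wednesday on or after it is May 3, 2051 (2 days later).
From May 3, 2051 to May 31, 2051 is 31 − 3 = 28 days.
28 ÷ 7 = 4 full weeks with remainder 0, so 4 more Wednesdays after the first → 5.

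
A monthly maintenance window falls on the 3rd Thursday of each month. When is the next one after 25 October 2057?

October 2057 starts on a Monday; its first Thursday is the 4th, so the 3rd Thursday is the 18th — 18 October 2057.
That is not after 25 October 2057, so look at November 2057.
November 2057 starts on a Thursday; its first Thursday is the 1st, so the 3rd Thursday is the 15th — 15 November 2057.

15 November 2057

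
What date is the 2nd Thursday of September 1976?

September 9, 1976

September 1976 begins on a Wednesday, so the first Thursday is September 2 (1 day later).
The 2nd Thursday is 1 weeks later: 2 + 7 = 9.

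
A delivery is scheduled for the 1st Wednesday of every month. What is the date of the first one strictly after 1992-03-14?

1992-04-01

March 1992 starts on a Sunday, so its 1st Wednesday is 1992-03-04 (3 days in).
That is not after 1992-03-14, so look at April 1992.
April 1992 starts on a Wednesday, so its 1st Wednesday is 1992-04-01.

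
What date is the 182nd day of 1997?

January has 31 days (182 − 31 = 151 remain).
February has 28 days (151 − 28 = 123 remain).
March has 31 days (123 − 31 = 92 remain).
April has 30 days (92 − 30 = 62 remain).
May has 31 days (62 − 31 = 31 remain).
June has 30 days (31 − 30 = 1 remain).
1 into July → July 1.

July 1, 1997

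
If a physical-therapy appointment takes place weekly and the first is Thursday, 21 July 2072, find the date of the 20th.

The 20th occurrence is 19 intervals after the first: 19 × 7 = 133 days after 21 July 2072.
July has 31 days — 10 days to the end of July leaves 123.
August has 31 days (92 left).
September has 30 days (62 left).
October has 31 days (31 left).
November has 30 days (1 left).
1 day into December → 1 December 2072.

1 December 2072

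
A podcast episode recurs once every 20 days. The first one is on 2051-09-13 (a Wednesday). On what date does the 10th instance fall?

The 10th occurrence is 9 intervals after the first: 9 × 20 = 180 days after 2051-09-13.
September has 30 days — 17 days to the end of September leaves 163.
October has 31 days (132 left).
November has 30 days (102 left).
December has 31 days (71 left).
January has 31 days (40 left).
February has 29 days (11 left).
11 days into March → 2052-03-11.

2052-03-11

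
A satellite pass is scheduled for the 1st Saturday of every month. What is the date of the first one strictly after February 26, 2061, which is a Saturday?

February 2061 starts on a Tuesday, so its 1st Saturday is February 5, 2061 (4 days in).
That is not after February 26, 2061, so look at March 2061.
March 2061 starts on a Tuesday, so its 1st Saturday is March 5, 2061 (4 days in).

March 5, 2061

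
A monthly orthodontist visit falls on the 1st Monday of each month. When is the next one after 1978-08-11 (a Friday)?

August 1978 starts on a Tuesday, so its 1st Monday is 1978-08-07 (6 days in).
That is not after 1978-08-11, so look at September 1978.
September 1978 starts on a Friday, so its 1st Monday is 1978-09-04 (3 days in).

1978-09-04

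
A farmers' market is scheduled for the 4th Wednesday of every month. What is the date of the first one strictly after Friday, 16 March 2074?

March 2074 starts on a Thursday; its first Wednesday is the 7th, so the 4th Wednesday is the 28th — 28 March 2074.
28 March 2074 is after 16 March 2074, so that is the next one.

28 March 2074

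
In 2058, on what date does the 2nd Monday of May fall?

May 2058 begins on a Wednesday, so the first Monday is May 6 (5 days later).
The 2nd Monday is 1 weeks later: 6 + 7 = 13.

May 13, 2058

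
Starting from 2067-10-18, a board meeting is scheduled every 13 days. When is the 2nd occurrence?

2067-10-31

The 2nd occurrence is 1 interval after the first: 1 × 13 = 13 days after 2067-10-18.
13 days later is 2067-10-31.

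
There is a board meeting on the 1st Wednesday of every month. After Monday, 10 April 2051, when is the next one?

3 May 2051

April 2051 starts on a Saturday, so its 1st Wednesday is 5 April 2051 (4 days in).
That is not after 10 April 2051, so look at May 2051.
May 2051 starts on a Monday, so its 1st Wednesday is 3 May 2051 (2 days in).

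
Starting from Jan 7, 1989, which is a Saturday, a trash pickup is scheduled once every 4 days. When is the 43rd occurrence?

Jun 24, 1989

The 43rd occurrence is 42 intervals after the first: 42 × 4 = 168 days after Jan 7, 1989.
Jan has 31 days — 24 days to the end of Jan leaves 144.
Feb has 28 days (116 left).
Mar has 31 days (85 left).
Apr has 30 days (55 left).
May has 31 days (24 left).
24 days into Jun → Jun 24, 1989.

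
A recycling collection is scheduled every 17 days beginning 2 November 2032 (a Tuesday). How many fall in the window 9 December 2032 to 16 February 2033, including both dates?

4

Occurrences land 17·i days after 2 November 2032 for i = 0, 1, 2, …
9 December 2032 is 37 days after the start; 37 ÷ 17 = 2 remainder 3; since the remainder is 3, round up to i = 3. First occurrence in the window: #4 on 23 December 2032 (3×17 = 51 days in).
16 February 2033 is 106 days after the start; 106 ÷ 17 = 6 remainder 4. Last occurrence in the window: #7 on 12 February 2033.
Occurrences #4 through #7: 4 in total.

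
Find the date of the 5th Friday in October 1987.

30 October 1987

October 1987 begins on a Thursday, so the first Friday is October 2 (1 day later).
The 5th Friday is 4 weeks later: 2 + 28 = 30.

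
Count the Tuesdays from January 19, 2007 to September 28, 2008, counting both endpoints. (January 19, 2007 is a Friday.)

88

January 19, 2007 is a Friday; the first Tuesday on or after it is January 23, 2007 (4 days later).
From January 23, 2007 to September 28, 2008: 342 + 272 = 614 days (rest of 2007, to September 28, 2008 in 2008).
614 ÷ 7 = 87 full weeks with remainder 5, so 87 more Tuesdays after the first → 88.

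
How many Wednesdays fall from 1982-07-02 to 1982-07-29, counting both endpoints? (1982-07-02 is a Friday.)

1982-07-02 is a Friday; the first Wednesday on or after it is 1982-07-07 (5 days later).
From 1982-07-07 to 1982-07-29 is 29 − 7 = 22 days.
22 ÷ 7 = 3 full weeks with remainder 1, so 3 more Wednesdays after the first → 4.

4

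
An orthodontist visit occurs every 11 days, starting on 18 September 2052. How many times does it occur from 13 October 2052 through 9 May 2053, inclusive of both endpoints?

Occurrences land 11·i days after 18 September 2052 for i = 0, 1, 2, …
13 October 2052 is 25 days after the start; 25 ÷ 11 = 2 remainder 3; since the remainder is 3, round up to i = 3. First occurrence in the window: #4 on 21 October 2052 (3×11 = 33 days in).
9 May 2053 is 233 days after the start; 233 ÷ 11 = 21 remainder 2. Last occurrence in the window: #22 on 7 May 2053.
Occurrences #4 through #22: 19 in total.

19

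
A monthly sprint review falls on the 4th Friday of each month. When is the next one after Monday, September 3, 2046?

September 28, 2046

September 2046 starts on a Saturday; its first Friday is the 7th, so the 4th Friday is the 28th — September 28, 2046.
September 28, 2046 is after September 3, 2046, so that is the next one.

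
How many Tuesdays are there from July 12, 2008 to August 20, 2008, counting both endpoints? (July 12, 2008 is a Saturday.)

6

July 12, 2008 is a Saturday; the first Tuesday on or after it is July 15, 2008 (3 days later).
From July 15, 2008 to August 20, 2008: 16 + 20 = 36 days (rest of July, August).
36 ÷ 7 = 5 full weeks with remainder 1, so 5 more Tuesdays after the first → 6.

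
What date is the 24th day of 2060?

24 January 2060

24 into January → January 24.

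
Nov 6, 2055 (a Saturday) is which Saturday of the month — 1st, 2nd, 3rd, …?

1st

Day 6 falls in week ⌈6/7⌉ of the month.
Days 1–7 hold the 1st Saturday, 8–14 the 2nd, 15–21 the 3rd, 22–28 the 4th, 29–31 the 5th.
6 is in the range for the 1st.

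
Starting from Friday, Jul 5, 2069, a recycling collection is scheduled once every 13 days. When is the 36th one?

Oct 3, 2070

The 36th occurrence is 35 intervals after the first: 35 × 13 = 455 days after Jul 5, 2069.
Jul has 31 days — 26 days to the end of Jul leaves 429.
From end of Jul to end of 2069 is 153 days (276 left).
Jan has 31 days (245 left).
Feb has 28 days (217 left).
Mar has 31 days (186 left).
Apr has 30 days (156 left).
May has 31 days (125 left).
Jun has 30 days (95 left).
Jul has 31 days (64 left).
Aug has 31 days (33 left).
Sep has 30 days (3 left).
3 days into Oct → Oct 3, 2070.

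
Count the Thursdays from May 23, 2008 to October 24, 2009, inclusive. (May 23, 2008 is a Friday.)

May 23, 2008 is a Friday; the first Thursday on or after it is May 29, 2008 (6 days later).
From May 29, 2008 to October 24, 2009: 216 + 297 = 513 days (rest of 2008, to October 24, 2009 in 2009).
513 ÷ 7 = 73 full weeks with remainder 2, so 73 more Thursdays after the first → 74.

74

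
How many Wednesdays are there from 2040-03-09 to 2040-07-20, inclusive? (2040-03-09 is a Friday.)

2040-03-09 is a Friday; the first Wednesday on or after it is 2040-03-14 (5 days later).
From 2040-03-14 to 2040-07-20: 17 + 30 + 31 + 30 + 20 = 128 days (rest of March, April, May, June, July).
128 ÷ 7 = 18 full weeks with remainder 2, so 18 more Wednesdays after the first → 19.

19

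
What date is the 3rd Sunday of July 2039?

2039-07-17

The first Sunday of July 2039 is July 3.
The 3rd Sunday is 2 weeks later: 3 + 14 = 17.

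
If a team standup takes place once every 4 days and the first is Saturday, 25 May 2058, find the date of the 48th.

29 November 2058

The 48th occurrence is 47 intervals after the first: 47 × 4 = 188 days after 25 May 2058.
May has 31 days — 6 days to the end of May leaves 182.
June has 30 days (152 left).
July has 31 days (121 left).
August has 31 days (90 left).
September has 30 days (60 left).
October has 31 days (29 left).
29 days into November → 29 November 2058.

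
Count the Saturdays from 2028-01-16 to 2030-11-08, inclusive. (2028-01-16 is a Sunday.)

2028-01-16 is a Sunday; the first Saturday on or after it is 2028-01-22 (6 days later).
From 2028-01-22 to 2030-11-08: 344 + 365 + 312 = 1021 days (rest of 2028, 2029, to 2030-11-08 in 2030).
1021 ÷ 7 = 145 full weeks with remainder 6, so 145 more Saturdays after the first → 146.

146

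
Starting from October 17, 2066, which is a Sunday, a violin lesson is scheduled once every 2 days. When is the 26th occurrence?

The 26th occurrence is 25 intervals after the first: 25 × 2 = 50 days after October 17, 2066.
October has 31 days — 14 days to the end of October leaves 36.
November has 30 days (6 left).
6 days into December → December 6, 2066.

December 6, 2066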